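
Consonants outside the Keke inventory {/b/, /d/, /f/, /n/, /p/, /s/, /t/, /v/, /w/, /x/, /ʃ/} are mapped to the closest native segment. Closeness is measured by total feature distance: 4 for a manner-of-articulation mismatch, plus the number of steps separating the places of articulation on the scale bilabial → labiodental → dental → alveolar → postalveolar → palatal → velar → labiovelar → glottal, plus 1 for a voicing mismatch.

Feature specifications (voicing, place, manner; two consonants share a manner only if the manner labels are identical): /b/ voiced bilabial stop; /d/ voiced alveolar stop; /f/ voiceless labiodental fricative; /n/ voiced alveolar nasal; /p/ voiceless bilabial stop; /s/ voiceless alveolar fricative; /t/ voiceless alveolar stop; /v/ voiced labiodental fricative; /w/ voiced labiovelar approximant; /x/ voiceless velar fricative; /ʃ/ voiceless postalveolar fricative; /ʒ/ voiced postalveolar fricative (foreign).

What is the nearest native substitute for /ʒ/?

ʃ

/ʃ/ is closest: same manner (fricative), place distance 0 (postalveolar→postalveolar), voicing differs (+1); total 1. Next closest is /s/ at distance 2.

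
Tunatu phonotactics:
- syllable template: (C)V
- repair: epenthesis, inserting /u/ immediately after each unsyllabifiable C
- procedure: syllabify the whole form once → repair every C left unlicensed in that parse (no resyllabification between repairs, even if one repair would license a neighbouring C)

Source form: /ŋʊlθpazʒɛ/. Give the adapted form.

Under (C)V, the unsyllabifiable consonants are /l/, /θ/, /z/ (no codas are permitted; onsets are limited to one consonant).
Epenthesis after each stranded consonant: /l/ → /lu/, /θ/ → /θu/, /z/ → /zu/.

ŋʊluθupazuʒɛ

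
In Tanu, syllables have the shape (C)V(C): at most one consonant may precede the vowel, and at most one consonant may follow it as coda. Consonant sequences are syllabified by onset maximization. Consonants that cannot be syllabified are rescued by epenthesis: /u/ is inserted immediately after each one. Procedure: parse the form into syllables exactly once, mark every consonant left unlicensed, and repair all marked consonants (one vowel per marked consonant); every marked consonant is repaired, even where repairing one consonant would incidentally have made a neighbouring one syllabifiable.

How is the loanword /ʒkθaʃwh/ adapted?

Syllabifying with onset maximization leaves /ʒ/, /k/, /w/, /h/ stranded (at most one coda consonant is licensed; onsets are limited to one consonant).
Inserting the epenthetic vowel yields /ʒ/ → /ʒu/, /k/ → /ku/, /w/ → /wu/, /h/ → /hu/.

ʒukuθaʃwuhu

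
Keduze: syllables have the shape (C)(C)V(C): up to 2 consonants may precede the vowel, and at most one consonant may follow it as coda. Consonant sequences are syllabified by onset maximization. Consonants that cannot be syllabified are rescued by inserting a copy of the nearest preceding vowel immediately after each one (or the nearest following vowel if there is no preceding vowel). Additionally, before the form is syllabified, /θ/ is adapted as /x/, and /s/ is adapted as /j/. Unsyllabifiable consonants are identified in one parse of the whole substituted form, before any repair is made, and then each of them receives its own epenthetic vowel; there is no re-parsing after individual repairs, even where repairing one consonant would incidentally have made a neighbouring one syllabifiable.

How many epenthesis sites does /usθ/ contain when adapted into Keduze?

After substitution the input is /ujx/.
The unsyllabifiable consonants are /x/; each receives one epenthetic vowel.

1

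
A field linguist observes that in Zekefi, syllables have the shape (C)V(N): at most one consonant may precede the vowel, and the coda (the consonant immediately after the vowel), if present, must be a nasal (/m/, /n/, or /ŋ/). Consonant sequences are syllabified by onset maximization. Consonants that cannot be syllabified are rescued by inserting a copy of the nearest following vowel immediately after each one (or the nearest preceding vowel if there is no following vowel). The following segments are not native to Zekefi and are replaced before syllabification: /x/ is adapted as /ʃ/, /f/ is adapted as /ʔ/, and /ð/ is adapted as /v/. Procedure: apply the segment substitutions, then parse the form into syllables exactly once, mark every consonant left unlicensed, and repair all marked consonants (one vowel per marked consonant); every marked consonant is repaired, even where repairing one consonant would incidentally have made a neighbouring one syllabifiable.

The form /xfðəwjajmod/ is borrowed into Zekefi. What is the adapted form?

Substitution: /x/ → /ʃ/, /f/ → /ʔ/, /ð/ → /v/, giving /ʃʔvəwjajmod/.
Under (C)V(N), the unsyllabifiable consonants are /ʃ/, /ʔ/, /w/, /j/, /d/ (only a nasal (/m/, /n/, or /ŋ/) is licensed in coda position; onsets are limited to one consonant).
Inserting the epenthetic vowel yields /ʃ/ → /ʃə/, /ʔ/ → /ʔə/, /w/ → /wa/, /j/ → /jo/, /d/ → /do/.

ʃəʔəvəwajajomodo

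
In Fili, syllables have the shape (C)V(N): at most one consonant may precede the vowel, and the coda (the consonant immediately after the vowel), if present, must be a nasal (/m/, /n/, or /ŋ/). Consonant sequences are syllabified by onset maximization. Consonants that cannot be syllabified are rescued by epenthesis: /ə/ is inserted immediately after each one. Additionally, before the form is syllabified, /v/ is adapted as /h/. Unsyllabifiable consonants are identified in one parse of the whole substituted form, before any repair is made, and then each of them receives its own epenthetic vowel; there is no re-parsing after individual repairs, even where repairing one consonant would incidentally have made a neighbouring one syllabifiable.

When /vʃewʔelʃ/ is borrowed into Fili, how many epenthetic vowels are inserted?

After substitution the input is /hʃewʔelʃ/.
The unsyllabifiable consonants are /h/, /w/, /l/, /ʃ/; each receives one epenthetic vowel.

4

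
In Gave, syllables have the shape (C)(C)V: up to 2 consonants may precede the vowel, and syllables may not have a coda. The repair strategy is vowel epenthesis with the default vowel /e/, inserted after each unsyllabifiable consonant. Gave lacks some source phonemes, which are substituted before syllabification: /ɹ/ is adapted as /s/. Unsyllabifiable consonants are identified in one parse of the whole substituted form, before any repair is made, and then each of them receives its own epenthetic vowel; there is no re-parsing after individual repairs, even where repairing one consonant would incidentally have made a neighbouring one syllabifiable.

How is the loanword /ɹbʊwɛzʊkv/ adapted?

Substitution: /ɹ/ → /s/, giving /sbʊwɛzʊkv/.
Syllabifying with onset maximization leaves /k/, /v/ stranded (no codas are permitted; onsets may contain at most 2 consonants).
Each unlicensed consonant becomes the onset of a new syllable: /k/ → /ke/, /v/ → /ve/.

sbʊwɛzʊkeve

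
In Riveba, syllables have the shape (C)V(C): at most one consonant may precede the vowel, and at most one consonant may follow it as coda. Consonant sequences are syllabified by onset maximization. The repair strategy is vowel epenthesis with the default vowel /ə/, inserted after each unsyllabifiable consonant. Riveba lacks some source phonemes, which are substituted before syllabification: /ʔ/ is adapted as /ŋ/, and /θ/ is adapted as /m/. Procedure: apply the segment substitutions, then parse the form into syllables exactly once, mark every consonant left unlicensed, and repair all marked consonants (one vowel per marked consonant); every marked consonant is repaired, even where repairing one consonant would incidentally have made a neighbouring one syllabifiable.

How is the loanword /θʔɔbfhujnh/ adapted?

məŋɔbfəhujnəhə

Substitution: /θ/ → /m/, /ʔ/ → /ŋ/, giving /mŋɔbfhujnh/.
Syllabifying with onset maximization leaves /m/, /f/, /n/, /h/ stranded (at most one coda consonant is licensed; onsets are limited to one consonant).
Epenthesis after each stranded consonant: /m/ → /mə/, /f/ → /fə/, /n/ → /nə/, /h/ → /hə/.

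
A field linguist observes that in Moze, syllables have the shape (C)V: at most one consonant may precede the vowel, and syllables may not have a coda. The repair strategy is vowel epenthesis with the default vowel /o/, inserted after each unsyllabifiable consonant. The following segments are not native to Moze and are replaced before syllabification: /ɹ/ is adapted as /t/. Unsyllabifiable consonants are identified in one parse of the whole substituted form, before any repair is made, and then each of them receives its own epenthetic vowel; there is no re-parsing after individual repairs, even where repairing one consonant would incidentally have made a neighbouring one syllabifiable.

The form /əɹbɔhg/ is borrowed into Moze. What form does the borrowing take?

ətobɔhogo

Substitution: /ɹ/ → /t/, giving /ətbɔhg/.
The consonants /t/, /h/, /g/ cannot be parsed into a legal (C)V syllable (no codas are permitted; onsets are limited to one consonant).
Each unlicensed consonant becomes the onset of a new syllable: /t/ → /to/, /h/ → /ho/, /g/ → /go/.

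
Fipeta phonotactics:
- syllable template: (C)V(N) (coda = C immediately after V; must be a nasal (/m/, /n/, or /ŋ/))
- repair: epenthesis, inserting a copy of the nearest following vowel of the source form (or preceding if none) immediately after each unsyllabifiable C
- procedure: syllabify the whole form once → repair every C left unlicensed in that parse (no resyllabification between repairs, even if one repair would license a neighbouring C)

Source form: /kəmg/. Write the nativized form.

kəmgə

Syllabifying with onset maximization leaves /g/ stranded (only a nasal (/m/, /n/, or /ŋ/) is licensed in coda position; onsets are limited to one consonant).
Inserting the epenthetic vowel yields /g/ → /gə/.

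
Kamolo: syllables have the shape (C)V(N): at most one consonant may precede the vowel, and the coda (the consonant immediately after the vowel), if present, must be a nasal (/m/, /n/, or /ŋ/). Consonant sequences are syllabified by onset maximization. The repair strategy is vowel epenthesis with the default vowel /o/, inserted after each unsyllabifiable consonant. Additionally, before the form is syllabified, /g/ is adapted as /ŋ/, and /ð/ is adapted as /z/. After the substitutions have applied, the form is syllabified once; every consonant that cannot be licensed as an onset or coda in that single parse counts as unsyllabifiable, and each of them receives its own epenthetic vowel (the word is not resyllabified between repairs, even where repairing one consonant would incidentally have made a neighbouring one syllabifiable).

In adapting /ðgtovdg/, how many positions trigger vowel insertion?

5

After substitution the input is /zŋtovdŋ/.
The unsyllabifiable consonants are /z/, /ŋ/, /v/, /d/, /ŋ/; each receives one epenthetic vowel.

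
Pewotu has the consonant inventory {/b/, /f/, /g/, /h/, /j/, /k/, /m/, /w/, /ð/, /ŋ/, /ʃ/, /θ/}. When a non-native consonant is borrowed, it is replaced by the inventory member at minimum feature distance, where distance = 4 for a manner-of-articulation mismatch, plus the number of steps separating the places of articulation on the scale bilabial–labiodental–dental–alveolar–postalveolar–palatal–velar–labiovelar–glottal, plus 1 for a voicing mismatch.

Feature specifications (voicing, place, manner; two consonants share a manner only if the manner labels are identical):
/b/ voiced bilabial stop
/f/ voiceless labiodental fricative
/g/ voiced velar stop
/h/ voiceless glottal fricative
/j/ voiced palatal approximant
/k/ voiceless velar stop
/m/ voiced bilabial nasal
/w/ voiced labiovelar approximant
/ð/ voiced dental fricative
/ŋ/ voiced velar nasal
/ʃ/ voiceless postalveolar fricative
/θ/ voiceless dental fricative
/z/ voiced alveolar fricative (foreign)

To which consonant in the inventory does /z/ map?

/ð/ is closest: same manner (fricative), place distance 1 (alveolar→dental), same voicing; total 1. Next closest is /ʃ/ at distance 2.

ð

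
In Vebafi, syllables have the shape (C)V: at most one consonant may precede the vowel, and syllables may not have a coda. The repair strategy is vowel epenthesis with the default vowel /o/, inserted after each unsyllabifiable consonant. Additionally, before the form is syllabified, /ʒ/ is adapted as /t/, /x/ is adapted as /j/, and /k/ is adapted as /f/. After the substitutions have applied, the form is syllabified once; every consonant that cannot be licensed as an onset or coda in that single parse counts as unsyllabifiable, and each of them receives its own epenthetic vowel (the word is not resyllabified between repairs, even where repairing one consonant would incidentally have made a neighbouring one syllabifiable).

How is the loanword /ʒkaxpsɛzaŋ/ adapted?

tofajoposɛzaŋo

Substitution: /ʒ/ → /t/, /k/ → /f/, /x/ → /j/, giving /tfajpsɛzaŋ/.
Syllabifying with onset maximization leaves /t/, /j/, /p/, /ŋ/ stranded (no codas are permitted; onsets are limited to one consonant).
Inserting the epenthetic vowel yields /t/ → /to/, /j/ → /jo/, /p/ → /po/, /ŋ/ → /ŋo/.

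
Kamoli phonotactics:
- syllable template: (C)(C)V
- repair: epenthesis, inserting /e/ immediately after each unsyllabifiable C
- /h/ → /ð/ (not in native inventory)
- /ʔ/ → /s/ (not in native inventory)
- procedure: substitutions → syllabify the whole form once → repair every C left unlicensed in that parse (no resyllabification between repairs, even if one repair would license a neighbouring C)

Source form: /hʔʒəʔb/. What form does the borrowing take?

ðesʒəsebe

Substitution: /h/ → /ð/, /ʔ/ → /s/, giving /ðsʒəsb/.
The consonants /ð/, /s/, /b/ cannot be parsed into a legal (C)(C)V syllable (no codas are permitted; onsets may contain at most 2 consonants).
Epenthesis after each stranded consonant: /ð/ → /ðe/, /s/ → /se/, /b/ → /be/.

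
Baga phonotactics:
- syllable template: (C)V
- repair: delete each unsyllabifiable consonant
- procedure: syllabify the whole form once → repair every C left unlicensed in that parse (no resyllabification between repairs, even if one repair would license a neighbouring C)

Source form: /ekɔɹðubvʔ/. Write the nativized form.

ekɔðu

Syllabifying with onset maximization leaves /ɹ/, /b/, /v/, /ʔ/ stranded (no codas are permitted; onsets are limited to one consonant).
Deleting the stranded consonants removes /ɹ/, /b/, /v/, /ʔ/.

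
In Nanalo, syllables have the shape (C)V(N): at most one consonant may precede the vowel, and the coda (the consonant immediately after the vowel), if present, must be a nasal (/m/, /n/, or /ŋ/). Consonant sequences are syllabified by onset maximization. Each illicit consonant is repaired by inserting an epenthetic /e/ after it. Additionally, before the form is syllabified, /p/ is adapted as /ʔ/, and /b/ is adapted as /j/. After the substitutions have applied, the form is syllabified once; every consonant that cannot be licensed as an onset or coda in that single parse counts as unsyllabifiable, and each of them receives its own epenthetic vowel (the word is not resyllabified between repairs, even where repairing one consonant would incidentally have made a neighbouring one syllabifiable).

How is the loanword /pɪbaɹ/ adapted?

Substitution: /p/ → /ʔ/, /b/ → /j/, giving /ʔɪjaɹ/.
Syllabifying with onset maximization leaves /ɹ/ stranded (only a nasal (/m/, /n/, or /ŋ/) is licensed in coda position; onsets are limited to one consonant).
Epenthesis after each stranded consonant: /ɹ/ → /ɹe/.

ʔɪjaɹe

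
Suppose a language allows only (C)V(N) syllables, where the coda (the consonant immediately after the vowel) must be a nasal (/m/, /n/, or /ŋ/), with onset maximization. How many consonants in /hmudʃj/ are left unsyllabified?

The consonants /h/, /d/, /ʃ/, /j/ cannot be parsed into a legal (C)V(N) syllable (only a nasal (/m/, /n/, or /ŋ/) is licensed in coda position; onsets are limited to one consonant).

4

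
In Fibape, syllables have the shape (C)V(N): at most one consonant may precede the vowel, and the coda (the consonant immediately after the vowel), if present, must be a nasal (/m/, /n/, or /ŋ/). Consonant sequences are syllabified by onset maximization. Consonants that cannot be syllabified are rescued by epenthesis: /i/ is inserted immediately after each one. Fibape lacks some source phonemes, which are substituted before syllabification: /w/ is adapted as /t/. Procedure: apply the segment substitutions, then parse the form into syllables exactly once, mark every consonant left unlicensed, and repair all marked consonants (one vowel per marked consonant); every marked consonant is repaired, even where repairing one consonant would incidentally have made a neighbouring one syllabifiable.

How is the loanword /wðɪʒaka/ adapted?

Substitution: /w/ → /t/, giving /tðɪʒaka/.
The consonants /t/ cannot be parsed into a legal (C)V(N) syllable (only a nasal (/m/, /n/, or /ŋ/) is licensed in coda position; onsets are limited to one consonant).
Epenthesis after each stranded consonant: /t/ → /ti/.

tiðɪʒaka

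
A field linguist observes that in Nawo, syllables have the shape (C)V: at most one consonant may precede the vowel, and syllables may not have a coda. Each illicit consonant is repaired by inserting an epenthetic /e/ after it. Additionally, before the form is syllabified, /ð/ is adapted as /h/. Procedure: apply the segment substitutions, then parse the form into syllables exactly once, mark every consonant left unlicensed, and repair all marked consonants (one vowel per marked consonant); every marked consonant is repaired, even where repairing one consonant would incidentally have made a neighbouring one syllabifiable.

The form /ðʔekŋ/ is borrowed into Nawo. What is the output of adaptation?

Substitution: /ð/ → /h/, giving /hʔekŋ/.
The consonants /h/, /k/, /ŋ/ cannot be parsed into a legal (C)V syllable (no codas are permitted; onsets are limited to one consonant).
Epenthesis after each stranded consonant: /h/ → /he/, /k/ → /ke/, /ŋ/ → /ŋe/.

heʔekeŋe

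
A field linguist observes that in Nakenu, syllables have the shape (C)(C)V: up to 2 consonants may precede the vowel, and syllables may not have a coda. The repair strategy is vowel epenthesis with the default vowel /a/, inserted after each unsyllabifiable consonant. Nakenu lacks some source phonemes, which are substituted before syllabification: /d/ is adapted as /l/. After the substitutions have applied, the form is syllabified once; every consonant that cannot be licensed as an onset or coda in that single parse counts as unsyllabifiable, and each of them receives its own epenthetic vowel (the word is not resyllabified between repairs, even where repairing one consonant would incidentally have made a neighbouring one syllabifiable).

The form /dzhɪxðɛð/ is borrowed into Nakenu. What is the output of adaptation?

lazhɪxðɛða

Substitution: /d/ → /l/, giving /lzhɪxðɛð/.
Syllabifying with onset maximization leaves /l/, /ð/ stranded (no codas are permitted; onsets may contain at most 2 consonants).
Each unlicensed consonant becomes the onset of a new syllable: /l/ → /la/, /ð/ → /ða/.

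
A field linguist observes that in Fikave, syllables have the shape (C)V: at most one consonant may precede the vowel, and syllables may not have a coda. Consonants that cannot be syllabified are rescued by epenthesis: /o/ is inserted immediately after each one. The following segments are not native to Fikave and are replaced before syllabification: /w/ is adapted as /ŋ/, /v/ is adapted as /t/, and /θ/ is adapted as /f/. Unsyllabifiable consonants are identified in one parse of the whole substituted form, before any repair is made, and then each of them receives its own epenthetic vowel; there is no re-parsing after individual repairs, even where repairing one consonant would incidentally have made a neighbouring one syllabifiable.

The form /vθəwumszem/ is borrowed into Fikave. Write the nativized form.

tofəŋumosozemo

Substitution: /v/ → /t/, /θ/ → /f/, /w/ → /ŋ/, giving /tfəŋumszem/.
Syllabifying with onset maximization leaves /t/, /m/, /s/, /m/ stranded (no codas are permitted; onsets are limited to one consonant).
Inserting the epenthetic vowel yields /t/ → /to/, /m/ → /mo/, /s/ → /so/, /m/ → /mo/.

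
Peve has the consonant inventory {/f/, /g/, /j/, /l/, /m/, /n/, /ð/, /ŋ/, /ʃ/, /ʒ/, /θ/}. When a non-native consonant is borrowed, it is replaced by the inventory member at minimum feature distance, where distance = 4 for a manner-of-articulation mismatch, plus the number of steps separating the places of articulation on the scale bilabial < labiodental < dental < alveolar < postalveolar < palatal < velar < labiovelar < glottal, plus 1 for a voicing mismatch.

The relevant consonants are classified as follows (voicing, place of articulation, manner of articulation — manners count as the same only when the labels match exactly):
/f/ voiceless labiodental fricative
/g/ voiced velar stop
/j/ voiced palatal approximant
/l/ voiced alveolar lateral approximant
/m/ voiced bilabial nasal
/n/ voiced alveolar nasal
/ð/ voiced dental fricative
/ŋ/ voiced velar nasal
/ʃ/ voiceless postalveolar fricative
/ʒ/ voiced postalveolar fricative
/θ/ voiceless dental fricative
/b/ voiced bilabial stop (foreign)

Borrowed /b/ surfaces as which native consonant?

/m/ is closest: manner differs (stop→nasal, +4), place distance 0 (bilabial→bilabial), same voicing; total 4. Next closest is /f/ at distance 6.

m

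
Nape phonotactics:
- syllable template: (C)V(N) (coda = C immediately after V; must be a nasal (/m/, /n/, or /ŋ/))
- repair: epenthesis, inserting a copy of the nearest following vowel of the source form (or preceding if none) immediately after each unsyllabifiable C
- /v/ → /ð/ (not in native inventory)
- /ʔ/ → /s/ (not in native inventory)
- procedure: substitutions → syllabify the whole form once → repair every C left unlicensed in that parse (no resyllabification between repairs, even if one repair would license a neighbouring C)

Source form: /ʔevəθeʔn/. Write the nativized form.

Substitution: /ʔ/ → /s/, /v/ → /ð/, giving /seðəθesn/.
Syllabifying with onset maximization leaves /s/, /n/ stranded (only a nasal (/m/, /n/, or /ŋ/) is licensed in coda position; onsets are limited to one consonant).
Each unlicensed consonant becomes the onset of a new syllable: /s/ → /se/, /n/ → /ne/.

seðəθesene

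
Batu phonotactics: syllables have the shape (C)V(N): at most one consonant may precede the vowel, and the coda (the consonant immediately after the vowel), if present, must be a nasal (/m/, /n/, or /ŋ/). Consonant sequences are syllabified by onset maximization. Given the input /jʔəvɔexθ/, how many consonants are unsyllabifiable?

Syllabifying with onset maximization leaves /j/, /x/, /θ/ stranded (only a nasal (/m/, /n/, or /ŋ/) is licensed in coda position; onsets are limited to one consonant).

3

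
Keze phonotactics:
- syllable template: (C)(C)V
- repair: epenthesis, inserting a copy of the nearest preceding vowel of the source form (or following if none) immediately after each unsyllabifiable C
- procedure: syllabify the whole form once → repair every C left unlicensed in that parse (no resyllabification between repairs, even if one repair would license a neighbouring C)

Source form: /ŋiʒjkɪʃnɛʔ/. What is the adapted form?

ŋiʒijkɪʃnɛʔɛ

The consonants /ʒ/, /ʔ/ cannot be parsed into a legal (C)(C)V syllable (no codas are permitted; onsets may contain at most 2 consonants).
Inserting the epenthetic vowel yields /ʒ/ → /ʒi/, /ʔ/ → /ʔɛ/.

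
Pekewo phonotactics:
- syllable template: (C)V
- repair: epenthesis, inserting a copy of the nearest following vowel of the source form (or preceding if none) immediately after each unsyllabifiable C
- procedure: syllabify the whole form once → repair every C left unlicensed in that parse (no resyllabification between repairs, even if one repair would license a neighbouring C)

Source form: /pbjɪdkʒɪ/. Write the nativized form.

pɪbɪjɪdɪkɪʒɪ

Syllabifying with onset maximization leaves /p/, /b/, /d/, /k/ stranded (no codas are permitted; onsets are limited to one consonant).
Inserting the epenthetic vowel yields /p/ → /pɪ/, /b/ → /bɪ/, /d/ → /dɪ/, /k/ → /kɪ/.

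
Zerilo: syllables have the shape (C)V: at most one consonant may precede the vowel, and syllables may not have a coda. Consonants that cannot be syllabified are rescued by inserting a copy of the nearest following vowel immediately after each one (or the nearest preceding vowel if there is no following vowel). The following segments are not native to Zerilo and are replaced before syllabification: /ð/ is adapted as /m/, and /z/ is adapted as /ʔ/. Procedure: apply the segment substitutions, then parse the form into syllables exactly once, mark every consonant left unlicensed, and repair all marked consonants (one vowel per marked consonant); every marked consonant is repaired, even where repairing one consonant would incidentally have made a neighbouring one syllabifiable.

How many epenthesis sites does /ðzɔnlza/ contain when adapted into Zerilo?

After substitution the input is /mʔɔnlʔa/.
The unsyllabifiable consonants are /m/, /n/, /l/; each receives one epenthetic vowel.

3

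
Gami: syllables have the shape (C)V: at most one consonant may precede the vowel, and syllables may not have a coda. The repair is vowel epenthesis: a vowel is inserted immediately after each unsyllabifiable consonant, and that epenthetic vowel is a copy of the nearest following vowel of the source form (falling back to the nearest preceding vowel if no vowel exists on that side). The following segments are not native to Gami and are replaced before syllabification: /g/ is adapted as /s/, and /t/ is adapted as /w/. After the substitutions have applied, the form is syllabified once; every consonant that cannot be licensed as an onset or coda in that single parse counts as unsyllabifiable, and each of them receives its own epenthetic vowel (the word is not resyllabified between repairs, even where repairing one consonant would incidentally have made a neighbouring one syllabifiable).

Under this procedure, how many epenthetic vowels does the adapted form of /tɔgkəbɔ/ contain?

After substitution the input is /wɔskəbɔ/.
The unsyllabifiable consonants are /s/; each receives one epenthetic vowel.

1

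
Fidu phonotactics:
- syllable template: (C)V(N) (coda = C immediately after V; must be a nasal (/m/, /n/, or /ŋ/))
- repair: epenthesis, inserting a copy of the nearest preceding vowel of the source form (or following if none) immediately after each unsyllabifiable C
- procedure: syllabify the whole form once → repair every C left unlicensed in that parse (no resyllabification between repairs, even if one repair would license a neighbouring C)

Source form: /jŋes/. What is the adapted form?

The consonants /j/, /s/ cannot be parsed into a legal (C)V(N) syllable (only a nasal (/m/, /n/, or /ŋ/) is licensed in coda position; onsets are limited to one consonant).
Each unlicensed consonant becomes the onset of a new syllable: /j/ → /je/, /s/ → /se/.

jeŋese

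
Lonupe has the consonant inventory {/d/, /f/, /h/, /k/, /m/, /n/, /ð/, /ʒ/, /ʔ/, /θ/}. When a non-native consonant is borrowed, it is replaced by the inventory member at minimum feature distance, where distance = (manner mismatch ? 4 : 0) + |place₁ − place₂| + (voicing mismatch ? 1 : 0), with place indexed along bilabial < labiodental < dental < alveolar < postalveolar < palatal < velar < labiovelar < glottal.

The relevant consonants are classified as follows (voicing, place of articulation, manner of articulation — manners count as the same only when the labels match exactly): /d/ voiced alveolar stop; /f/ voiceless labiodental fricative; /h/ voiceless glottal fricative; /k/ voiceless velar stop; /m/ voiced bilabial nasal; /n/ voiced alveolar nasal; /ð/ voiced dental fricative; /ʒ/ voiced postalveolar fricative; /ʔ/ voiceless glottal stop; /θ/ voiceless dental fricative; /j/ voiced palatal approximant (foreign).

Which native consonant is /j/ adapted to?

ʒ

/ʒ/ is closest: manner differs (approximant→fricative, +4), place distance 1 (palatal→postalveolar), same voicing; total 5. Next closest is /d/ at distance 6.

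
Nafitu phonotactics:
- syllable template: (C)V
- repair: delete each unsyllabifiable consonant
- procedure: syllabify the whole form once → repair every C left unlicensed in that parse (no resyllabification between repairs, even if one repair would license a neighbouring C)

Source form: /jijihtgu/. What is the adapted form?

jijigu

Under (C)V, the unsyllabifiable consonants are /h/, /t/ (no codas are permitted; onsets are limited to one consonant).
Each unlicensed consonant is deleted: /h/, /t/.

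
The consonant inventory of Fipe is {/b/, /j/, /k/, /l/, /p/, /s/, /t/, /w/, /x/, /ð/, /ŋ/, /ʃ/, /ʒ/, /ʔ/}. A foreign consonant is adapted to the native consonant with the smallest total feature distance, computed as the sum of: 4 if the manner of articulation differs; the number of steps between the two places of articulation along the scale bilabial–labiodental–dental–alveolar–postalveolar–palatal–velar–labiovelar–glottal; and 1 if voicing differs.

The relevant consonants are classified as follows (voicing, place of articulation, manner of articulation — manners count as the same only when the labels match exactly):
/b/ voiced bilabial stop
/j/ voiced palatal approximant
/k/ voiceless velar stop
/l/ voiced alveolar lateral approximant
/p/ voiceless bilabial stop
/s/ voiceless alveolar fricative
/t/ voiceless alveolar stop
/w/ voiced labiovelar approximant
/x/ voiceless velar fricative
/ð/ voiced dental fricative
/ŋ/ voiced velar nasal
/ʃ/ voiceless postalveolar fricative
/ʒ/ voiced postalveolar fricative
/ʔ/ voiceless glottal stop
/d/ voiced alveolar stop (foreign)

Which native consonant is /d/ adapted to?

/t/ is closest: same manner (stop), place distance 0 (alveolar→alveolar), voicing differs (+1); total 1. Next closest is /b/ at distance 3.

t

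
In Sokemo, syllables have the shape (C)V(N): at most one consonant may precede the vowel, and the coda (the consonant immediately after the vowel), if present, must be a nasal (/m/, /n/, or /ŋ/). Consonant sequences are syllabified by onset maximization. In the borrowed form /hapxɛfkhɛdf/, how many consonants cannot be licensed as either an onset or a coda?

Under (C)V(N), the unsyllabifiable consonants are /p/, /f/, /k/, /d/, /f/ (only a nasal (/m/, /n/, or /ŋ/) is licensed in coda position; onsets are limited to one consonant).

5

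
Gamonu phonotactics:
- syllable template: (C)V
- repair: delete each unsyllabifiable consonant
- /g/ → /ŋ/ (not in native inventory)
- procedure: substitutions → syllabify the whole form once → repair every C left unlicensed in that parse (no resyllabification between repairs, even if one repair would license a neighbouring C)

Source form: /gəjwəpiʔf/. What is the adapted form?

Substitution: /g/ → /ŋ/, giving /ŋəjwəpiʔf/.
Under (C)V, the unsyllabifiable consonants are /j/, /ʔ/, /f/ (no codas are permitted; onsets are limited to one consonant).
Each unlicensed consonant is deleted: /j/, /ʔ/, /f/.

ŋəwəpi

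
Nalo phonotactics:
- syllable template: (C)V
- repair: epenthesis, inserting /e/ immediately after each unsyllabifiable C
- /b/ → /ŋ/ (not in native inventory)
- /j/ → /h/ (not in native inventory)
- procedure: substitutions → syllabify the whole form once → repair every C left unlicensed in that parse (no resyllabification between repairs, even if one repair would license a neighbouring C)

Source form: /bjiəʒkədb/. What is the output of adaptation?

ŋehiəʒekədeŋe

Substitution: /b/ → /ŋ/, /j/ → /h/, giving /ŋhiəʒkədŋ/.
The consonants /ŋ/, /ʒ/, /d/, /ŋ/ cannot be parsed into a legal (C)V syllable (no codas are permitted; onsets are limited to one consonant).
Epenthesis after each stranded consonant: /ŋ/ → /ŋe/, /ʒ/ → /ʒe/, /d/ → /de/, /ŋ/ → /ŋe/.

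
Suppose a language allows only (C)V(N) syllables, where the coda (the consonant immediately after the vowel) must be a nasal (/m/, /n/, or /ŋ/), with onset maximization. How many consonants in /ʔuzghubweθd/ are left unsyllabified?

5

Syllabifying with onset maximization leaves /z/, /g/, /b/, /θ/, /d/ stranded (only a nasal (/m/, /n/, or /ŋ/) is licensed in coda position; onsets are limited to one consonant).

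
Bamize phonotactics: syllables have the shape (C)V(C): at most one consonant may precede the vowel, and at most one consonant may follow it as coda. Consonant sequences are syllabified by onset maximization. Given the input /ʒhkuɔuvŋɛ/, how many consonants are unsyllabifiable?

2

Syllabifying with onset maximization leaves /ʒ/, /h/ stranded (at most one coda consonant is licensed; onsets are limited to one consonant).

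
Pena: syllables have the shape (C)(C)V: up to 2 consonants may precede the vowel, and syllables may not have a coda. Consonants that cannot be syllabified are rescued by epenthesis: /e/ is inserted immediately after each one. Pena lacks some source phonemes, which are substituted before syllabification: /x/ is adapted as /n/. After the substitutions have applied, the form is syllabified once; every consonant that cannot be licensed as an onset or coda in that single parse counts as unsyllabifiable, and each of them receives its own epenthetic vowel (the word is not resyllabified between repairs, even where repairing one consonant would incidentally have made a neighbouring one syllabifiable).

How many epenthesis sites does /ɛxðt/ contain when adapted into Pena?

3

After substitution the input is /ɛnðt/.
The unsyllabifiable consonants are /n/, /ð/, /t/; each receives one epenthetic vowel.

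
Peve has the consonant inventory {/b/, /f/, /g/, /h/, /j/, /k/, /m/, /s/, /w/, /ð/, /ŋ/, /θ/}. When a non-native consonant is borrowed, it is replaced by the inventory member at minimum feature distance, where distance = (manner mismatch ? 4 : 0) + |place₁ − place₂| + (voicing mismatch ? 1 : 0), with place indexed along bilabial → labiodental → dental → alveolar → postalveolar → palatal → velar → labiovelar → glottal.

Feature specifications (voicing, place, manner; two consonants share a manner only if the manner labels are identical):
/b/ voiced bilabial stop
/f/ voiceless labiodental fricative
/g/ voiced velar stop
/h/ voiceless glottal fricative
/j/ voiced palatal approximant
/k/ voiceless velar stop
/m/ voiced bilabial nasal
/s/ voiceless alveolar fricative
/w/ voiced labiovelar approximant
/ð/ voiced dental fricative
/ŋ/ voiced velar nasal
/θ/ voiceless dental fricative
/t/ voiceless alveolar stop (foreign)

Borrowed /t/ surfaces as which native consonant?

/k/ is closest: same manner (stop), place distance 3 (alveolar→velar), same voicing; total 3. Next closest is /b/ at distance 4.

k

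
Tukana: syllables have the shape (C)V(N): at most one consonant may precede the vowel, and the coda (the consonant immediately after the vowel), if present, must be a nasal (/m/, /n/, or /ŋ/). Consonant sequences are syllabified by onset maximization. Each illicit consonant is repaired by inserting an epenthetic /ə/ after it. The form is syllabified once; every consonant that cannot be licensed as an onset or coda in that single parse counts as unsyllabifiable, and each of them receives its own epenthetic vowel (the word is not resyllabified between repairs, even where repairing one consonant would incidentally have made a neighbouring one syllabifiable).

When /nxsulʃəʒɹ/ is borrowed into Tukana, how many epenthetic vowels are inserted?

The unsyllabifiable consonants are /n/, /x/, /l/, /ʒ/, /ɹ/; each receives one epenthetic vowel.

5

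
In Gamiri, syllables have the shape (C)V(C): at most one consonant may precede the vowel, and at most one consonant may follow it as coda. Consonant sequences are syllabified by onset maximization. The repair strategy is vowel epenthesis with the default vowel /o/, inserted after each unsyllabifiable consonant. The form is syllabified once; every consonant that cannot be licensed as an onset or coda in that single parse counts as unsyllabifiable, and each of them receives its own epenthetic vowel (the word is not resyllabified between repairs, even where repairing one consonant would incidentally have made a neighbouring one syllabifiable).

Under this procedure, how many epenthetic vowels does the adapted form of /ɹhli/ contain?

2

The unsyllabifiable consonants are /ɹ/, /h/; each receives one epenthetic vowel.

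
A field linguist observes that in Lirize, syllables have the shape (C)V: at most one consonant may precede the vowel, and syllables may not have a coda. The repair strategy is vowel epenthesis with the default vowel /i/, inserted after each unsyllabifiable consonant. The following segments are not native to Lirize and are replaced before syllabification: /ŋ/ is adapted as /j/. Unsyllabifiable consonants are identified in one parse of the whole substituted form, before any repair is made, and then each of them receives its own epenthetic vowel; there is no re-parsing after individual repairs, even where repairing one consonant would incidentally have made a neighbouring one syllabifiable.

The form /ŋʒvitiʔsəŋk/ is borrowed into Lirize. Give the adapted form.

Substitution: /ŋ/ → /j/, giving /jʒvitiʔsəjk/.
Under (C)V, the unsyllabifiable consonants are /j/, /ʒ/, /ʔ/, /j/, /k/ (no codas are permitted; onsets are limited to one consonant).
Epenthesis after each stranded consonant: /j/ → /ji/, /ʒ/ → /ʒi/, /ʔ/ → /ʔi/, /j/ → /ji/, /k/ → /ki/.

jiʒivitiʔisəjiki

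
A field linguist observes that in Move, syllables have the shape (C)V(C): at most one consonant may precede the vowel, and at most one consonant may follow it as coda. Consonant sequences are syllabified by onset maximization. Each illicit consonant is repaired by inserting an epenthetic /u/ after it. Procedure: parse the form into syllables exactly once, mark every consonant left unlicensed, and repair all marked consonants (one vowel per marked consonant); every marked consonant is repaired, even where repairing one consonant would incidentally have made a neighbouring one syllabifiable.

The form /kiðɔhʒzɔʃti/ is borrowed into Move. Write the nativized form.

Under (C)V(C), the unsyllabifiable consonants are /ʒ/ (at most one coda consonant is licensed; onsets are limited to one consonant).
Epenthesis after each stranded consonant: /ʒ/ → /ʒu/.

kiðɔhʒuzɔʃti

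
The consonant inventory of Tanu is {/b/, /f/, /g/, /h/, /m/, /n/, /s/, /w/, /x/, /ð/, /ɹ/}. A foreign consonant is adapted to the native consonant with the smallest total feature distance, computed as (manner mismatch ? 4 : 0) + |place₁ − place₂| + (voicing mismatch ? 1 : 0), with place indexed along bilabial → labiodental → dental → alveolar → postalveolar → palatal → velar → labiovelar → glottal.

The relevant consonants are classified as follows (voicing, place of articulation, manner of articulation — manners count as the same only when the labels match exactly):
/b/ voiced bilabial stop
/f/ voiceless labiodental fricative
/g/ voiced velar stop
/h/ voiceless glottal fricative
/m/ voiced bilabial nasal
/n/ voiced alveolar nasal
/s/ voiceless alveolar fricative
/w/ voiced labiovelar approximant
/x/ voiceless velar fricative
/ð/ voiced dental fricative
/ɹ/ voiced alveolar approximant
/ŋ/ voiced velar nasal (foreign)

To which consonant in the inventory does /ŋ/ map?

n

/n/ is closest: same manner (nasal), place distance 3 (velar→alveolar), same voicing; total 3. Next closest is /g/ at distance 4.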